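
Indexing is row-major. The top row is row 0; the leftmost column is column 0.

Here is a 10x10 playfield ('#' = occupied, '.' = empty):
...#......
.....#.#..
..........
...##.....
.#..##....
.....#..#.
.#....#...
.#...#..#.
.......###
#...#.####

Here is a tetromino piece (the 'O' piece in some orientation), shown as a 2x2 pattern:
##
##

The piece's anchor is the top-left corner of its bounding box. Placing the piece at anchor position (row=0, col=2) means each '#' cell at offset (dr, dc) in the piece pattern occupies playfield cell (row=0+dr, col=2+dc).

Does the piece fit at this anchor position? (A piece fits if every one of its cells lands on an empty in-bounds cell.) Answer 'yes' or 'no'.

Answer: no

Derivation:
Check each piece cell at anchor (0, 2):
  offset (0,0) -> (0,2): empty -> OK
  offset (0,1) -> (0,3): occupied ('#') -> FAIL
  offset (1,0) -> (1,2): empty -> OK
  offset (1,1) -> (1,3): empty -> OK
All cells valid: no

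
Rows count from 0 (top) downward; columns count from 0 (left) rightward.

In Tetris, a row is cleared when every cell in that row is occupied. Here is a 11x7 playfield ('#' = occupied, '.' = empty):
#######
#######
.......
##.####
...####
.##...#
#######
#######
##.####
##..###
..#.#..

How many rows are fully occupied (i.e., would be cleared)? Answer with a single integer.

Answer: 4

Derivation:
Check each row:
  row 0: 0 empty cells -> FULL (clear)
  row 1: 0 empty cells -> FULL (clear)
  row 2: 7 empty cells -> not full
  row 3: 1 empty cell -> not full
  row 4: 3 empty cells -> not full
  row 5: 4 empty cells -> not full
  row 6: 0 empty cells -> FULL (clear)
  row 7: 0 empty cells -> FULL (clear)
  row 8: 1 empty cell -> not full
  row 9: 2 empty cells -> not full
  row 10: 5 empty cells -> not full
Total rows cleared: 4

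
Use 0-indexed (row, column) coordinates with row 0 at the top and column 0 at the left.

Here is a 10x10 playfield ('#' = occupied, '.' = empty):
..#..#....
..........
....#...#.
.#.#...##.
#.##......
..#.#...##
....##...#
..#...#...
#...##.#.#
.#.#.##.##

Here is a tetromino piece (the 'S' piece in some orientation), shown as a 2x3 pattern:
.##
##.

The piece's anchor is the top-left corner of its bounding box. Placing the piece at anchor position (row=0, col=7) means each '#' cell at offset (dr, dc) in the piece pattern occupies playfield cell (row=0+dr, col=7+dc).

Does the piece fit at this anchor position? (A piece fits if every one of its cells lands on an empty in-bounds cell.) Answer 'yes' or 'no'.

Answer: yes

Derivation:
Check each piece cell at anchor (0, 7):
  offset (0,1) -> (0,8): empty -> OK
  offset (0,2) -> (0,9): empty -> OK
  offset (1,0) -> (1,7): empty -> OK
  offset (1,1) -> (1,8): empty -> OK
All cells valid: yes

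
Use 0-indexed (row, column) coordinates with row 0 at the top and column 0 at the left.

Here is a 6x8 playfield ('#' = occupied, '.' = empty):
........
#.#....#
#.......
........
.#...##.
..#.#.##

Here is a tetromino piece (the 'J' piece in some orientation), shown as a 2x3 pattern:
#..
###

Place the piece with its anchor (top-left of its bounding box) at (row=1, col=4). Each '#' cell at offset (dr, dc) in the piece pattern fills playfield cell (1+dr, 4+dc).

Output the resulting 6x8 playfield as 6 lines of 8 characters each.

Answer: ........
#.#.#..#
#...###.
........
.#...##.
..#.#.##

Derivation:
Fill (1+0,4+0) = (1,4)
Fill (1+1,4+0) = (2,4)
Fill (1+1,4+1) = (2,5)
Fill (1+1,4+2) = (2,6)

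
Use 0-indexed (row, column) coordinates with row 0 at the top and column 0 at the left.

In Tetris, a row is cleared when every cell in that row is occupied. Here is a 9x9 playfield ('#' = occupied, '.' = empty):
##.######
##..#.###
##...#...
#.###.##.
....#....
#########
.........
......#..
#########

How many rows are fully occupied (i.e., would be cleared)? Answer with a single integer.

Answer: 2

Derivation:
Check each row:
  row 0: 1 empty cell -> not full
  row 1: 3 empty cells -> not full
  row 2: 6 empty cells -> not full
  row 3: 3 empty cells -> not full
  row 4: 8 empty cells -> not full
  row 5: 0 empty cells -> FULL (clear)
  row 6: 9 empty cells -> not full
  row 7: 8 empty cells -> not full
  row 8: 0 empty cells -> FULL (clear)
Total rows cleared: 2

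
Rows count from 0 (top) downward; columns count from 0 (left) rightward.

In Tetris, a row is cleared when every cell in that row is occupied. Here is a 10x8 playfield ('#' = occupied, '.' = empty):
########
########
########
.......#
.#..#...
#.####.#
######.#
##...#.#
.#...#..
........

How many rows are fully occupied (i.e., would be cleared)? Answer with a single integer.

Check each row:
  row 0: 0 empty cells -> FULL (clear)
  row 1: 0 empty cells -> FULL (clear)
  row 2: 0 empty cells -> FULL (clear)
  row 3: 7 empty cells -> not full
  row 4: 6 empty cells -> not full
  row 5: 2 empty cells -> not full
  row 6: 1 empty cell -> not full
  row 7: 4 empty cells -> not full
  row 8: 6 empty cells -> not full
  row 9: 8 empty cells -> not full
Total rows cleared: 3

Answer: 3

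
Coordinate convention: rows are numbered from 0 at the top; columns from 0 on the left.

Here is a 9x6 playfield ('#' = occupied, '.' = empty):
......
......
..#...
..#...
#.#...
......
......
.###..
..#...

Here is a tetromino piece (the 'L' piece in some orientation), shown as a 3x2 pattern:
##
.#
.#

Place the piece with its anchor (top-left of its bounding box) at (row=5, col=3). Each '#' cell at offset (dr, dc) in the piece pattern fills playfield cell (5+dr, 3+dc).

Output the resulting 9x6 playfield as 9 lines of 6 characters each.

Answer: ......
......
..#...
..#...
#.#...
...##.
....#.
.####.
..#...

Derivation:
Fill (5+0,3+0) = (5,3)
Fill (5+0,3+1) = (5,4)
Fill (5+1,3+1) = (6,4)
Fill (5+2,3+1) = (7,4)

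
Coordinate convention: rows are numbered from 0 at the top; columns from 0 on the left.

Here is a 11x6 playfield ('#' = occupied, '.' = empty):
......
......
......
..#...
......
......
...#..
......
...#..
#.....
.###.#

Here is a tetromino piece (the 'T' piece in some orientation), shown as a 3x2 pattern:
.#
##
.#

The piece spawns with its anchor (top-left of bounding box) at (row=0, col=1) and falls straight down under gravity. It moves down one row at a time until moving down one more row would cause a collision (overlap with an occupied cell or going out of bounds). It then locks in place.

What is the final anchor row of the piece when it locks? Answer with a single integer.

Spawn at (row=0, col=1). Try each row:
  row 0: fits
  row 1: blocked -> lock at row 0

Answer: 0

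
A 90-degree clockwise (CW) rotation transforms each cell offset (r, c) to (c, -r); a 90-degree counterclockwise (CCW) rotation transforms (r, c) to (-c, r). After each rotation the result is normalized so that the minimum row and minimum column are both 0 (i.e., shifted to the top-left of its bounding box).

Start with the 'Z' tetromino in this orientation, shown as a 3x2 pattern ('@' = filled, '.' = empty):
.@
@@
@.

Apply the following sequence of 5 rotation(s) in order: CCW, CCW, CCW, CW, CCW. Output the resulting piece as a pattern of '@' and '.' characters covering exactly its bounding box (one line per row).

Answer: @@.
.@@

Derivation:
Start:
.@
@@
@.
After rotation 1 (CCW):
@@.
.@@
After rotation 2 (CCW):
.@
@@
@.
After rotation 3 (CCW):
@@.
.@@
After rotation 4 (CW):
.@
@@
@.
After rotation 5 (CCW):
@@.
.@@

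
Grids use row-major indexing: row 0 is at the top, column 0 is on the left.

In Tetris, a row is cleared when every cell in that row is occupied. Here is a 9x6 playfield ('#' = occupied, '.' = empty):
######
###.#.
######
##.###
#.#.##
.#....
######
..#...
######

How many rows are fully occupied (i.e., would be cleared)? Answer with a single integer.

Check each row:
  row 0: 0 empty cells -> FULL (clear)
  row 1: 2 empty cells -> not full
  row 2: 0 empty cells -> FULL (clear)
  row 3: 1 empty cell -> not full
  row 4: 2 empty cells -> not full
  row 5: 5 empty cells -> not full
  row 6: 0 empty cells -> FULL (clear)
  row 7: 5 empty cells -> not full
  row 8: 0 empty cells -> FULL (clear)
Total rows cleared: 4

Answer: 4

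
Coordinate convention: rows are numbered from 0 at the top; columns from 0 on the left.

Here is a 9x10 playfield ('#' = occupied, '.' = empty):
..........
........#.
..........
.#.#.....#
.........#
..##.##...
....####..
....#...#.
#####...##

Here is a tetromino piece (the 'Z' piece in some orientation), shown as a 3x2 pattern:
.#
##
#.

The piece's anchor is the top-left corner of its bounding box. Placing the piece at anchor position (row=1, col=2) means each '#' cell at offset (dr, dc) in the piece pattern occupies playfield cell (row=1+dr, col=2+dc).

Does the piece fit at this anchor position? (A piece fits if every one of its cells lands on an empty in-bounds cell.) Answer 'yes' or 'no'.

Check each piece cell at anchor (1, 2):
  offset (0,1) -> (1,3): empty -> OK
  offset (1,0) -> (2,2): empty -> OK
  offset (1,1) -> (2,3): empty -> OK
  offset (2,0) -> (3,2): empty -> OK
All cells valid: yes

Answer: yes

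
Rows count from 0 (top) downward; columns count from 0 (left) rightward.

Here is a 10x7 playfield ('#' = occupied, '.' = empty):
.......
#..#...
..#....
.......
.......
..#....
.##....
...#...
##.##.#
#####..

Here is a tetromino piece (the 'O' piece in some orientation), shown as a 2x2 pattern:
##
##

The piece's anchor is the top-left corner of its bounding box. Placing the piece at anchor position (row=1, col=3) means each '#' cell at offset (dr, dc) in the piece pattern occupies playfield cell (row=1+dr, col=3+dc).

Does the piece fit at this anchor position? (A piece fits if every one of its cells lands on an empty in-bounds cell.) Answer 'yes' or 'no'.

Check each piece cell at anchor (1, 3):
  offset (0,0) -> (1,3): occupied ('#') -> FAIL
  offset (0,1) -> (1,4): empty -> OK
  offset (1,0) -> (2,3): empty -> OK
  offset (1,1) -> (2,4): empty -> OK
All cells valid: no

Answer: no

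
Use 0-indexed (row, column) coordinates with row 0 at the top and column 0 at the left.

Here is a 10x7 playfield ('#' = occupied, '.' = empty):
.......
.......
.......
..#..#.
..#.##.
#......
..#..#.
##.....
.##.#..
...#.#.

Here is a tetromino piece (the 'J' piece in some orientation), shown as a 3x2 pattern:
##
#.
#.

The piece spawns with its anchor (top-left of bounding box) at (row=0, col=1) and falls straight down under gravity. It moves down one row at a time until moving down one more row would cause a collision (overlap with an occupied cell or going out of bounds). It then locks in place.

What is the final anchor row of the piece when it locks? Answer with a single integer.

Spawn at (row=0, col=1). Try each row:
  row 0: fits
  row 1: fits
  row 2: fits
  row 3: blocked -> lock at row 2

Answer: 2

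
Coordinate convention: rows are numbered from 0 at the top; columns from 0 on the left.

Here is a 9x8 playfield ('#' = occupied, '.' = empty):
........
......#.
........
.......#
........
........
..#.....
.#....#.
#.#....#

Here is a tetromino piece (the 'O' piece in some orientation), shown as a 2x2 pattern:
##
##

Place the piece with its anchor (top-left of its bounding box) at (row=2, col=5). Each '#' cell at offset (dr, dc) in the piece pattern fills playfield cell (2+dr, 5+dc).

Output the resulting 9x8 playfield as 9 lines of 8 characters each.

Fill (2+0,5+0) = (2,5)
Fill (2+0,5+1) = (2,6)
Fill (2+1,5+0) = (3,5)
Fill (2+1,5+1) = (3,6)

Answer: ........
......#.
.....##.
.....###
........
........
..#.....
.#....#.
#.#....#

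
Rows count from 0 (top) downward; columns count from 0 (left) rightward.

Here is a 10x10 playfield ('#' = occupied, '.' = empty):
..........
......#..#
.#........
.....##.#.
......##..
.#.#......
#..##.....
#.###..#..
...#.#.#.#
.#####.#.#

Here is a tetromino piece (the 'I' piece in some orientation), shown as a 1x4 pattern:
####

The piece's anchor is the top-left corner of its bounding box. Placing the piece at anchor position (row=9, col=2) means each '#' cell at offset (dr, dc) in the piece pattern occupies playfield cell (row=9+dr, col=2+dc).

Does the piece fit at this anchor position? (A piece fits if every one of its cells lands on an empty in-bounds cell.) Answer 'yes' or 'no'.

Answer: no

Derivation:
Check each piece cell at anchor (9, 2):
  offset (0,0) -> (9,2): occupied ('#') -> FAIL
  offset (0,1) -> (9,3): occupied ('#') -> FAIL
  offset (0,2) -> (9,4): occupied ('#') -> FAIL
  offset (0,3) -> (9,5): occupied ('#') -> FAIL
All cells valid: no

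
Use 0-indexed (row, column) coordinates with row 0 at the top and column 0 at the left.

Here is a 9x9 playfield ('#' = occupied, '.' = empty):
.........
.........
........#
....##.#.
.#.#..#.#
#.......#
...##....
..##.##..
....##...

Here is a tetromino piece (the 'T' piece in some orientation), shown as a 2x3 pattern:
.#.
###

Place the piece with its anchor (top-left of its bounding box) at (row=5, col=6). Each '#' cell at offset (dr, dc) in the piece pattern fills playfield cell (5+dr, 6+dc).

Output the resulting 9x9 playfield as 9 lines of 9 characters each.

Fill (5+0,6+1) = (5,7)
Fill (5+1,6+0) = (6,6)
Fill (5+1,6+1) = (6,7)
Fill (5+1,6+2) = (6,8)

Answer: .........
.........
........#
....##.#.
.#.#..#.#
#......##
...##.###
..##.##..
....##...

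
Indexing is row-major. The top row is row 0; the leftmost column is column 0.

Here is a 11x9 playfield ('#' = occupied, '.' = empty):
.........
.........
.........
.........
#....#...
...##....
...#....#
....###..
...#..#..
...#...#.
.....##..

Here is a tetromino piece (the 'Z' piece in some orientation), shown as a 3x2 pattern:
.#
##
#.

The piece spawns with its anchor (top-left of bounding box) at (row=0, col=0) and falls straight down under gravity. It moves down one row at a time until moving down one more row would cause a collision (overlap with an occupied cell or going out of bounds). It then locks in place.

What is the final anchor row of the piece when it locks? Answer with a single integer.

Answer: 1

Derivation:
Spawn at (row=0, col=0). Try each row:
  row 0: fits
  row 1: fits
  row 2: blocked -> lock at row 1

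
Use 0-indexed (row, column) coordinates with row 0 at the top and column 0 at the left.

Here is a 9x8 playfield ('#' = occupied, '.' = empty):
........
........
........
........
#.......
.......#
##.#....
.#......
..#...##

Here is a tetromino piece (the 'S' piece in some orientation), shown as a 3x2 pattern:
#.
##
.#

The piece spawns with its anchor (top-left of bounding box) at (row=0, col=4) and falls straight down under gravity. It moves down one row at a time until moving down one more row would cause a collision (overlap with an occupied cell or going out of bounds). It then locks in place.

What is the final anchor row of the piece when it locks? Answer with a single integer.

Answer: 6

Derivation:
Spawn at (row=0, col=4). Try each row:
  row 0: fits
  row 1: fits
  row 2: fits
  row 3: fits
  row 4: fits
  row 5: fits
  row 6: fits
  row 7: blocked -> lock at row 6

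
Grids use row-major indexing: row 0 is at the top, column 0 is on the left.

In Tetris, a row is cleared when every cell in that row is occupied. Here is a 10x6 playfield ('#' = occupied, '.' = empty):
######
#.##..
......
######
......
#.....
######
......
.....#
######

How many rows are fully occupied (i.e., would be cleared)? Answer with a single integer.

Check each row:
  row 0: 0 empty cells -> FULL (clear)
  row 1: 3 empty cells -> not full
  row 2: 6 empty cells -> not full
  row 3: 0 empty cells -> FULL (clear)
  row 4: 6 empty cells -> not full
  row 5: 5 empty cells -> not full
  row 6: 0 empty cells -> FULL (clear)
  row 7: 6 empty cells -> not full
  row 8: 5 empty cells -> not full
  row 9: 0 empty cells -> FULL (clear)
Total rows cleared: 4

Answer: 4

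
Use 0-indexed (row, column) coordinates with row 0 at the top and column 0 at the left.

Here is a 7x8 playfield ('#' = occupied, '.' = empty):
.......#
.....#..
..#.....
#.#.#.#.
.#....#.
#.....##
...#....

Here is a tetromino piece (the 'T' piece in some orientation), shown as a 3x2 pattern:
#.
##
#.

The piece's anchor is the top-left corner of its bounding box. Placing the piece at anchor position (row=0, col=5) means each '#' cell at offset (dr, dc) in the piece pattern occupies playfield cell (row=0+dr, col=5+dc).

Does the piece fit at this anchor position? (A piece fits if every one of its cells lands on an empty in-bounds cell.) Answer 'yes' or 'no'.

Check each piece cell at anchor (0, 5):
  offset (0,0) -> (0,5): empty -> OK
  offset (1,0) -> (1,5): occupied ('#') -> FAIL
  offset (1,1) -> (1,6): empty -> OK
  offset (2,0) -> (2,5): empty -> OK
All cells valid: no

Answer: no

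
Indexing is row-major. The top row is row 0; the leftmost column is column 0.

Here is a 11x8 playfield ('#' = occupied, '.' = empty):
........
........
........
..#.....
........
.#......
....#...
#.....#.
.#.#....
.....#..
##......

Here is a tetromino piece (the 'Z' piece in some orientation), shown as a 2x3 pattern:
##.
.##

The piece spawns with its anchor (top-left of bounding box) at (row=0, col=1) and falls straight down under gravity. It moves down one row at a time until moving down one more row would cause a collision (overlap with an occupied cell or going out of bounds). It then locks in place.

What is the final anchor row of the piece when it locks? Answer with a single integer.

Spawn at (row=0, col=1). Try each row:
  row 0: fits
  row 1: fits
  row 2: blocked -> lock at row 1

Answer: 1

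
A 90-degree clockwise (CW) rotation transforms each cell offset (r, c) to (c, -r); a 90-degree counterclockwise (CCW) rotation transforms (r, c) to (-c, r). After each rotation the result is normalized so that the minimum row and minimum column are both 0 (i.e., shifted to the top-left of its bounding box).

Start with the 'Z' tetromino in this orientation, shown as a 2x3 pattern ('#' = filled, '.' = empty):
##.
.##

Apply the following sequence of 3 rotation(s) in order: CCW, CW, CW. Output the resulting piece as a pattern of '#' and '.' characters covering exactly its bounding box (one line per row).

Answer: .#
##
#.

Derivation:
Start:
##.
.##
After rotation 1 (CCW):
.#
##
#.
After rotation 2 (CW):
##.
.##
After rotation 3 (CW):
.#
##
#.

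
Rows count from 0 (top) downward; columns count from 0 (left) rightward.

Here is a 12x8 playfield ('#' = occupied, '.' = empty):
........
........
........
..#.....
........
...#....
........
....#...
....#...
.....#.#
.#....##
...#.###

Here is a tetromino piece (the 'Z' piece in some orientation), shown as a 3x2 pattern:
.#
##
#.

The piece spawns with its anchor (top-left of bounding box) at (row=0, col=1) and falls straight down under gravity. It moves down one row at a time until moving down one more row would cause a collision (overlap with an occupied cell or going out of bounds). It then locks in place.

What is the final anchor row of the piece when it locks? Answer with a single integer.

Spawn at (row=0, col=1). Try each row:
  row 0: fits
  row 1: fits
  row 2: blocked -> lock at row 1

Answer: 1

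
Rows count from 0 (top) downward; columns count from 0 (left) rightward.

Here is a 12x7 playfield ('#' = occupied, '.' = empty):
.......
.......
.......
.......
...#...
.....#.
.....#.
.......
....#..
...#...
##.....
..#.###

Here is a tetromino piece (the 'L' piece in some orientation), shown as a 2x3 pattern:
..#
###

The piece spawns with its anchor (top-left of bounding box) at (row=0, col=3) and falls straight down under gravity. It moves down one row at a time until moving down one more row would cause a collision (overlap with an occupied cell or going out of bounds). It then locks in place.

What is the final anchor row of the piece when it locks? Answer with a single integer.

Answer: 2

Derivation:
Spawn at (row=0, col=3). Try each row:
  row 0: fits
  row 1: fits
  row 2: fits
  row 3: blocked -> lock at row 2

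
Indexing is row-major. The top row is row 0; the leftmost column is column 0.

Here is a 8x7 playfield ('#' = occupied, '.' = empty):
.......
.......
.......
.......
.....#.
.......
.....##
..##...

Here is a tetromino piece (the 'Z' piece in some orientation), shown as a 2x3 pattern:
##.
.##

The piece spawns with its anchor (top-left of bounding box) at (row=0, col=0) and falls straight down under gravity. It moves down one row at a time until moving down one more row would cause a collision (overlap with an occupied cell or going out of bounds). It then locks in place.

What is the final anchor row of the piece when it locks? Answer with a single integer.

Answer: 5

Derivation:
Spawn at (row=0, col=0). Try each row:
  row 0: fits
  row 1: fits
  row 2: fits
  row 3: fits
  row 4: fits
  row 5: fits
  row 6: blocked -> lock at row 5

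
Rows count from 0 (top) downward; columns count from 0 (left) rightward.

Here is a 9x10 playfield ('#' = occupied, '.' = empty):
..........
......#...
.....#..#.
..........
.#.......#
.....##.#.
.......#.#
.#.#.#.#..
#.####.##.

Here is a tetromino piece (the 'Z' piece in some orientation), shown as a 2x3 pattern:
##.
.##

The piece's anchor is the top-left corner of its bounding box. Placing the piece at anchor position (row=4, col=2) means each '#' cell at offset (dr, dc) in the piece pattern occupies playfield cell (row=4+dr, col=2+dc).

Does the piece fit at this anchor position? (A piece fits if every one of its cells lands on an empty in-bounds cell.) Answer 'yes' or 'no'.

Answer: yes

Derivation:
Check each piece cell at anchor (4, 2):
  offset (0,0) -> (4,2): empty -> OK
  offset (0,1) -> (4,3): empty -> OK
  offset (1,1) -> (5,3): empty -> OK
  offset (1,2) -> (5,4): empty -> OK
All cells valid: yes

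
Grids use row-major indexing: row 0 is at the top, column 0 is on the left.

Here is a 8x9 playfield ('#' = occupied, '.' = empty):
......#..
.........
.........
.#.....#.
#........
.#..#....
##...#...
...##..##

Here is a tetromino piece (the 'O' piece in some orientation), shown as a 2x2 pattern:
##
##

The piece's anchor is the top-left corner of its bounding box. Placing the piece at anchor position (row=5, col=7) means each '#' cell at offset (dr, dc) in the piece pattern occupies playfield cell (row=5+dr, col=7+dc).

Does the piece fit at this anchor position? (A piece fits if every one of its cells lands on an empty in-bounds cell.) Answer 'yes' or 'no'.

Check each piece cell at anchor (5, 7):
  offset (0,0) -> (5,7): empty -> OK
  offset (0,1) -> (5,8): empty -> OK
  offset (1,0) -> (6,7): empty -> OK
  offset (1,1) -> (6,8): empty -> OK
All cells valid: yes

Answer: yes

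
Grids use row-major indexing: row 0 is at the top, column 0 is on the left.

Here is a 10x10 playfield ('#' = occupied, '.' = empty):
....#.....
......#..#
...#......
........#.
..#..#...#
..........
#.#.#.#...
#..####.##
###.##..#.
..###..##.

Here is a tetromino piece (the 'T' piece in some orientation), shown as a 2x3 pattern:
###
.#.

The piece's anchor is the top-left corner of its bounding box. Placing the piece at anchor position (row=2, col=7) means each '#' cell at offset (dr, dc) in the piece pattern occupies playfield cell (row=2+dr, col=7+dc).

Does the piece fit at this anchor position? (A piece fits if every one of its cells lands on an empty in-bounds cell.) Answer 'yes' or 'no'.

Check each piece cell at anchor (2, 7):
  offset (0,0) -> (2,7): empty -> OK
  offset (0,1) -> (2,8): empty -> OK
  offset (0,2) -> (2,9): empty -> OK
  offset (1,1) -> (3,8): occupied ('#') -> FAIL
All cells valid: no

Answer: no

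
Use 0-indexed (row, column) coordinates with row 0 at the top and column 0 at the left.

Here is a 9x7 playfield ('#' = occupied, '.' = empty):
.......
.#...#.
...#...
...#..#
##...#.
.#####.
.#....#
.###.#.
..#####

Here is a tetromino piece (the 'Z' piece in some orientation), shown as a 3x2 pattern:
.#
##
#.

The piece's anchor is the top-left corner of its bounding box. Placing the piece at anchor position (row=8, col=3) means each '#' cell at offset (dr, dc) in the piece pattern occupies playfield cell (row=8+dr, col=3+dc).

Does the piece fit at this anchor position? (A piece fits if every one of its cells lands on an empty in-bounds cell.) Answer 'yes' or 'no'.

Answer: no

Derivation:
Check each piece cell at anchor (8, 3):
  offset (0,1) -> (8,4): occupied ('#') -> FAIL
  offset (1,0) -> (9,3): out of bounds -> FAIL
  offset (1,1) -> (9,4): out of bounds -> FAIL
  offset (2,0) -> (10,3): out of bounds -> FAIL
All cells valid: no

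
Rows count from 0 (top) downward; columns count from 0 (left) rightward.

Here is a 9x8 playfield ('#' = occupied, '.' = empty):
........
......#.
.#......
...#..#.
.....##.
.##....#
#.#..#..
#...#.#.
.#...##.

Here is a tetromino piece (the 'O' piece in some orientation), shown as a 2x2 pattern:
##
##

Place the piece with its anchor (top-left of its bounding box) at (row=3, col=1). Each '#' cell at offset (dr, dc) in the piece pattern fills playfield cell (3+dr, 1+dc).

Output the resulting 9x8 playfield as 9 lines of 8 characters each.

Fill (3+0,1+0) = (3,1)
Fill (3+0,1+1) = (3,2)
Fill (3+1,1+0) = (4,1)
Fill (3+1,1+1) = (4,2)

Answer: ........
......#.
.#......
.###..#.
.##..##.
.##....#
#.#..#..
#...#.#.
.#...##.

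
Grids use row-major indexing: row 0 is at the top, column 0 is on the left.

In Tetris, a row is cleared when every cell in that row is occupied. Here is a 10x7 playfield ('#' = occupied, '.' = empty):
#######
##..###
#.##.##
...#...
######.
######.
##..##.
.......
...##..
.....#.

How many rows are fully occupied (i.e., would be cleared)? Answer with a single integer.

Check each row:
  row 0: 0 empty cells -> FULL (clear)
  row 1: 2 empty cells -> not full
  row 2: 2 empty cells -> not full
  row 3: 6 empty cells -> not full
  row 4: 1 empty cell -> not full
  row 5: 1 empty cell -> not full
  row 6: 3 empty cells -> not full
  row 7: 7 empty cells -> not full
  row 8: 5 empty cells -> not full
  row 9: 6 empty cells -> not full
Total rows cleared: 1

Answer: 1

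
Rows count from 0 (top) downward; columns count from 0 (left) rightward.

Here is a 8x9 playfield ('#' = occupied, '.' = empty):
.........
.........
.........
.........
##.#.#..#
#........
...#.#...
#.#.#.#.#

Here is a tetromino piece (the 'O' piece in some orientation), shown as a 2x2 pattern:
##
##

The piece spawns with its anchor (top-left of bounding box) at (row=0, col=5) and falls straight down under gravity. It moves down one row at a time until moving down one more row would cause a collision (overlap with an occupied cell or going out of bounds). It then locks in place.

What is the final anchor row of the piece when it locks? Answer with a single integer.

Answer: 2

Derivation:
Spawn at (row=0, col=5). Try each row:
  row 0: fits
  row 1: fits
  row 2: fits
  row 3: blocked -> lock at row 2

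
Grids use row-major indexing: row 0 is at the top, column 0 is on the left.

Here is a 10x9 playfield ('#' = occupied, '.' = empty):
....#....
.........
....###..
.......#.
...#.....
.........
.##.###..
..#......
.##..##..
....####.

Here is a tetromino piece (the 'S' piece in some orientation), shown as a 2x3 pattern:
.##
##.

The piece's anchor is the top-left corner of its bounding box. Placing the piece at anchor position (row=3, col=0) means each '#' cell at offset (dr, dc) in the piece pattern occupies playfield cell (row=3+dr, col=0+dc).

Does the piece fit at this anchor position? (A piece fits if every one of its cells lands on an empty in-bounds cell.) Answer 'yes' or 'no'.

Check each piece cell at anchor (3, 0):
  offset (0,1) -> (3,1): empty -> OK
  offset (0,2) -> (3,2): empty -> OK
  offset (1,0) -> (4,0): empty -> OK
  offset (1,1) -> (4,1): empty -> OK
All cells valid: yes

Answer: yes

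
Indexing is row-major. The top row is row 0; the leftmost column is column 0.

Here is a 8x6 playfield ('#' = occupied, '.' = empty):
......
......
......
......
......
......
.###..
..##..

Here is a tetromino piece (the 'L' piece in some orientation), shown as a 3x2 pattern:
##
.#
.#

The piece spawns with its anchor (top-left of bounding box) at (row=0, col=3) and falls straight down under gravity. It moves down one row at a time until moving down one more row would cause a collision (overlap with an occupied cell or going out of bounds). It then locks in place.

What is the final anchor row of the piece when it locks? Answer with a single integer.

Answer: 5

Derivation:
Spawn at (row=0, col=3). Try each row:
  row 0: fits
  row 1: fits
  row 2: fits
  row 3: fits
  row 4: fits
  row 5: fits
  row 6: blocked -> lock at row 5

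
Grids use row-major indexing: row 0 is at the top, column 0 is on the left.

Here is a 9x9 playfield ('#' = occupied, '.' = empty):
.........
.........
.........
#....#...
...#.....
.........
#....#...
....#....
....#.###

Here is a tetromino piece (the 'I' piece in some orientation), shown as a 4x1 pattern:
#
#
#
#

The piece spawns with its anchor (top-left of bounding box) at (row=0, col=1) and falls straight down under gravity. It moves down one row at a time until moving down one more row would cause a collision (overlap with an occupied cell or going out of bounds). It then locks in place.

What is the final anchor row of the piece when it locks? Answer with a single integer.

Answer: 5

Derivation:
Spawn at (row=0, col=1). Try each row:
  row 0: fits
  row 1: fits
  row 2: fits
  row 3: fits
  row 4: fits
  row 5: fits
  row 6: blocked -> lock at row 5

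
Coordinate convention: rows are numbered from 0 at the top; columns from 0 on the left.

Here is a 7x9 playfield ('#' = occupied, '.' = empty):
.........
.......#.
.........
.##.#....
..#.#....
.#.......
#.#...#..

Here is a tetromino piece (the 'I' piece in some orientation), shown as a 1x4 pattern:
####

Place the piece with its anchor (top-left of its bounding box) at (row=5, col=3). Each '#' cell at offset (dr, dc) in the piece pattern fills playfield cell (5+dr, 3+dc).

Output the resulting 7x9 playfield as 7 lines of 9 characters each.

Fill (5+0,3+0) = (5,3)
Fill (5+0,3+1) = (5,4)
Fill (5+0,3+2) = (5,5)
Fill (5+0,3+3) = (5,6)

Answer: .........
.......#.
.........
.##.#....
..#.#....
.#.####..
#.#...#..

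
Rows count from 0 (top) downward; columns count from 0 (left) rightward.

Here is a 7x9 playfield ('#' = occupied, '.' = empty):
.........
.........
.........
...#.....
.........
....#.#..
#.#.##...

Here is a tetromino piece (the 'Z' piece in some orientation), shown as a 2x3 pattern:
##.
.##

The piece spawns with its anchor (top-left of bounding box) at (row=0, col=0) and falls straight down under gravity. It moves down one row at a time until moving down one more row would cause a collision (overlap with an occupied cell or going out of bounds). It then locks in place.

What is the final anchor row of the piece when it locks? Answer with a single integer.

Answer: 4

Derivation:
Spawn at (row=0, col=0). Try each row:
  row 0: fits
  row 1: fits
  row 2: fits
  row 3: fits
  row 4: fits
  row 5: blocked -> lock at row 4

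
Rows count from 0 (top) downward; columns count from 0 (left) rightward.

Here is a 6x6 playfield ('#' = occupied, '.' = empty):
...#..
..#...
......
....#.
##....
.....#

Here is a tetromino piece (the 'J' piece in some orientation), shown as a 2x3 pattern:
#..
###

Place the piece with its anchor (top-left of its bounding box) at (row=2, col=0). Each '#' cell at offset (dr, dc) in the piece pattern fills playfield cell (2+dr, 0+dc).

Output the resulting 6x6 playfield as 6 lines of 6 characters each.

Fill (2+0,0+0) = (2,0)
Fill (2+1,0+0) = (3,0)
Fill (2+1,0+1) = (3,1)
Fill (2+1,0+2) = (3,2)

Answer: ...#..
..#...
#.....
###.#.
##....
.....#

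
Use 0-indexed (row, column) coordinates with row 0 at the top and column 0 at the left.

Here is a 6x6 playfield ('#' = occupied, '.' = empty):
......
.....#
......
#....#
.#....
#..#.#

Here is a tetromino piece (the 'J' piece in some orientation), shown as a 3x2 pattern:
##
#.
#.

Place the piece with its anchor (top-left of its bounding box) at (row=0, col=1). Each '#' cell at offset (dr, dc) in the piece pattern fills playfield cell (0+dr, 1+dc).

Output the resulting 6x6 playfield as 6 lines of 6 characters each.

Answer: .##...
.#...#
.#....
#....#
.#....
#..#.#

Derivation:
Fill (0+0,1+0) = (0,1)
Fill (0+0,1+1) = (0,2)
Fill (0+1,1+0) = (1,1)
Fill (0+2,1+0) = (2,1)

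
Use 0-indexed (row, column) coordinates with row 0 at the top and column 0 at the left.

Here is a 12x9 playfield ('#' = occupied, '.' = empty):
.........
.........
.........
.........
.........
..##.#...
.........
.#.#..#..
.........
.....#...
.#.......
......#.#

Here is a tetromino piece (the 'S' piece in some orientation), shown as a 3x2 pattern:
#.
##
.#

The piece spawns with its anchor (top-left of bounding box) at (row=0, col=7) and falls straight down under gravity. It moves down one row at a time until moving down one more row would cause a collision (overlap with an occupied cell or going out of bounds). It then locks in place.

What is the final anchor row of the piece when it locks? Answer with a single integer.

Answer: 8

Derivation:
Spawn at (row=0, col=7). Try each row:
  row 0: fits
  row 1: fits
  row 2: fits
  row 3: fits
  row 4: fits
  row 5: fits
  row 6: fits
  row 7: fits
  row 8: fits
  row 9: blocked -> lock at row 8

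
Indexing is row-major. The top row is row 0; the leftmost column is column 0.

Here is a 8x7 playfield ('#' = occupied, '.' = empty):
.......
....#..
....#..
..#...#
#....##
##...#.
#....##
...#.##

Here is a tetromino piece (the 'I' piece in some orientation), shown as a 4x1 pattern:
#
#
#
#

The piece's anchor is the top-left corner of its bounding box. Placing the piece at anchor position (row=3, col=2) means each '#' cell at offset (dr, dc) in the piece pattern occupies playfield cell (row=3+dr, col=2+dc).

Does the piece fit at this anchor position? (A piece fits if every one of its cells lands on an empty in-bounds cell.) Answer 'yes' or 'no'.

Check each piece cell at anchor (3, 2):
  offset (0,0) -> (3,2): occupied ('#') -> FAIL
  offset (1,0) -> (4,2): empty -> OK
  offset (2,0) -> (5,2): empty -> OK
  offset (3,0) -> (6,2): empty -> OK
All cells valid: no

Answer: no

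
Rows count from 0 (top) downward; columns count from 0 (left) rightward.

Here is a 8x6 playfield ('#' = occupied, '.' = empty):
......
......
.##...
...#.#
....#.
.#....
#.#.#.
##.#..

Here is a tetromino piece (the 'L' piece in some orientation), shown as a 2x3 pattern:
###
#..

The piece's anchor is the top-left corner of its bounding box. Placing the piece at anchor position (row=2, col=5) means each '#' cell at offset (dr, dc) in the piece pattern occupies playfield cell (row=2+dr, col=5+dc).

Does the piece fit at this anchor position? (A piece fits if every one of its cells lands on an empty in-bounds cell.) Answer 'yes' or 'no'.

Answer: no

Derivation:
Check each piece cell at anchor (2, 5):
  offset (0,0) -> (2,5): empty -> OK
  offset (0,1) -> (2,6): out of bounds -> FAIL
  offset (0,2) -> (2,7): out of bounds -> FAIL
  offset (1,0) -> (3,5): occupied ('#') -> FAIL
All cells valid: no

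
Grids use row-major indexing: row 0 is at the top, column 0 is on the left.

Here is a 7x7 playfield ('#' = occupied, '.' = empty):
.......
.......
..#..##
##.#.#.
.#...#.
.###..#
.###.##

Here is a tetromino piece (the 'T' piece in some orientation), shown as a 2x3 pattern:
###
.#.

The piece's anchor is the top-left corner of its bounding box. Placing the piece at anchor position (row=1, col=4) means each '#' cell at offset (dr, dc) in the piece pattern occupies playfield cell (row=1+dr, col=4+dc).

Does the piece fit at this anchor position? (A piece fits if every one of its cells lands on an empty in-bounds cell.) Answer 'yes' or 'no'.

Check each piece cell at anchor (1, 4):
  offset (0,0) -> (1,4): empty -> OK
  offset (0,1) -> (1,5): empty -> OK
  offset (0,2) -> (1,6): empty -> OK
  offset (1,1) -> (2,5): occupied ('#') -> FAIL
All cells valid: no

Answer: no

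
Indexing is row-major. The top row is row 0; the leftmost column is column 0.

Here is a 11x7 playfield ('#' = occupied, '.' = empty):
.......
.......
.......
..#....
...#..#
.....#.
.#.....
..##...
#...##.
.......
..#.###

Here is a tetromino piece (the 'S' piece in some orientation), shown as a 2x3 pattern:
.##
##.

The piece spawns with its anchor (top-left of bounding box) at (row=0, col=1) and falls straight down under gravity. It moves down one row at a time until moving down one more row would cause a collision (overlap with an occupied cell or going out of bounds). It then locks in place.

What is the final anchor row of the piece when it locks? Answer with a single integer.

Spawn at (row=0, col=1). Try each row:
  row 0: fits
  row 1: fits
  row 2: blocked -> lock at row 1

Answer: 1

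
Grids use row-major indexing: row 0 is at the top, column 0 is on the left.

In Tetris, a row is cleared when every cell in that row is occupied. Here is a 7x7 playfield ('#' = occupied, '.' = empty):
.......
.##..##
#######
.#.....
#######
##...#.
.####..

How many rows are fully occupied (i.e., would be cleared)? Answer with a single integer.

Answer: 2

Derivation:
Check each row:
  row 0: 7 empty cells -> not full
  row 1: 3 empty cells -> not full
  row 2: 0 empty cells -> FULL (clear)
  row 3: 6 empty cells -> not full
  row 4: 0 empty cells -> FULL (clear)
  row 5: 4 empty cells -> not full
  row 6: 3 empty cells -> not full
Total rows cleared: 2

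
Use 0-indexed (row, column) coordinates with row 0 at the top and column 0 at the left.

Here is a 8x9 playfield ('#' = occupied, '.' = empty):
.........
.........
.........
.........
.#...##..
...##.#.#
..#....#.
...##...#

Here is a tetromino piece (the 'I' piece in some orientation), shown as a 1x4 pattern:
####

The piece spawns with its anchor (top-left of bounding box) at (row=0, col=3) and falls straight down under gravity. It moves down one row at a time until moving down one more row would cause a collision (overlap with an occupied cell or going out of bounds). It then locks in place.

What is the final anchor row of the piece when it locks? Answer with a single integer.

Answer: 3

Derivation:
Spawn at (row=0, col=3). Try each row:
  row 0: fits
  row 1: fits
  row 2: fits
  row 3: fits
  row 4: blocked -> lock at row 3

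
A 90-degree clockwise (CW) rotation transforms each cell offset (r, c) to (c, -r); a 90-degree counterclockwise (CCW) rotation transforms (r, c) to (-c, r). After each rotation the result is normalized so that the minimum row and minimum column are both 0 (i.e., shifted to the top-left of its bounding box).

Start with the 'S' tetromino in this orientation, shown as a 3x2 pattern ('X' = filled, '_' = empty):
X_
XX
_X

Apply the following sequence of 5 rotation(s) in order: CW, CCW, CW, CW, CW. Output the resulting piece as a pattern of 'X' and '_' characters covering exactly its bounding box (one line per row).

Answer: _XX
XX_

Derivation:
Start:
X_
XX
_X
After rotation 1 (CW):
_XX
XX_
After rotation 2 (CCW):
X_
XX
_X
After rotation 3 (CW):
_XX
XX_
After rotation 4 (CW):
X_
XX
_X
After rotation 5 (CW):
_XX
XX_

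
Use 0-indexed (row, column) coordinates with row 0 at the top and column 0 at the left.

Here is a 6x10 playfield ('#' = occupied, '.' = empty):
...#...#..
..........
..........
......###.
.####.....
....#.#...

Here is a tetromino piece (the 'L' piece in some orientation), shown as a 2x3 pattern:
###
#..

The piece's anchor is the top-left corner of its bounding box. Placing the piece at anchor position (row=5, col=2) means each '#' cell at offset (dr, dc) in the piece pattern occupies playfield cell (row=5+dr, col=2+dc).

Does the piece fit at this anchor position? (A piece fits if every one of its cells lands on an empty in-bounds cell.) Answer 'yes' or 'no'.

Answer: no

Derivation:
Check each piece cell at anchor (5, 2):
  offset (0,0) -> (5,2): empty -> OK
  offset (0,1) -> (5,3): empty -> OK
  offset (0,2) -> (5,4): occupied ('#') -> FAIL
  offset (1,0) -> (6,2): out of bounds -> FAIL
All cells valid: no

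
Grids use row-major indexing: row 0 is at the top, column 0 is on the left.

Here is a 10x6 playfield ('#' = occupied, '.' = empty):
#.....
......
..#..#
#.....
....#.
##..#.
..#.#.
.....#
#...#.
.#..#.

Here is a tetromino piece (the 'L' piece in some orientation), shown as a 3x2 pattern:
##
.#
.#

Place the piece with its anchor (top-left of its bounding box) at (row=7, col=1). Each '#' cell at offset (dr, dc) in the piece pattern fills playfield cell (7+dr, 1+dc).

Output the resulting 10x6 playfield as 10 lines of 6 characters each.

Fill (7+0,1+0) = (7,1)
Fill (7+0,1+1) = (7,2)
Fill (7+1,1+1) = (8,2)
Fill (7+2,1+1) = (9,2)

Answer: #.....
......
..#..#
#.....
....#.
##..#.
..#.#.
.##..#
#.#.#.
.##.#.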